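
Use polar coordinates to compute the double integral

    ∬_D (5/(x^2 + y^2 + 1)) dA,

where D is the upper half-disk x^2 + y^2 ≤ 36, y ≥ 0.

The region D is 0 ≤ r ≤ 6, 0 ≤ θ ≤ π in polar coordinates, where x = r cos(θ), y = r sin(θ), and dA = r dr dθ.

Under the substitution, the integrand becomes 5/(r^2 + 1), so

    ∬_D (5/(x^2 + y^2 + 1)) dA = ∫_{0}^{π} ∫_{0}^{6} (5/(r^2 + 1)) · r dr dθ.

Inner integral (in r): ∫_{0}^{6} (5/(r^2 + 1)) · r dr = 5log(37)/2.

Outer integral (in θ): ∫_{0}^{π} (5log(37)/2) dθ = 5π log(37)/2.

Therefore ∬_D (5/(x^2 + y^2 + 1)) dA = 5π log(37)/2.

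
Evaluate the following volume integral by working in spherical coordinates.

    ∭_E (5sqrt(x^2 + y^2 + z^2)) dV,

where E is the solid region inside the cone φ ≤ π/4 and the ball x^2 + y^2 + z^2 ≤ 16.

In spherical coordinates, x = ρ sin(φ) cos(θ), y = ρ sin(φ) sin(θ), z = ρ cos(φ), and dV = ρ^2 sin(φ) dρ dφ dθ.

The integrand becomes 5ρ, so

    ∭_E (5sqrt(x^2 + y^2 + z^2)) dV = ∫_{0}^{2π} ∫_{0}^{π/4} ∫_{0}^{4} (5ρ) · ρ^2 sin(φ) dρ dφ dθ.

Inner (ρ): 320sin(φ).
Middle (φ): 320 - 160sqrt(2).
Outer (θ): 320π (2 - sqrt(2)).

Therefore the triple integral equals 320π (2 - sqrt(2)).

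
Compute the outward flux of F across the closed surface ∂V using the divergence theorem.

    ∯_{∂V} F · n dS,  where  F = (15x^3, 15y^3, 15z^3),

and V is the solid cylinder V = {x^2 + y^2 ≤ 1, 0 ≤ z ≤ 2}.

By the divergence theorem,

    ∯_{∂V} F · n dS = ∭_V (∇ · F) dV.

Compute the divergence:
    ∇ · F = ∂F_x/∂x + ∂F_y/∂y + ∂F_z/∂z = 45x^2 + 45y^2 + 45z^2.

In cylindrical coordinates, x = r cos(θ), y = r sin(θ), z = z, dV = r dr dθ dz, with 0 ≤ r ≤ 1, 0 ≤ θ ≤ 2π, 0 ≤ z ≤ 2.

The integrand, after substitution and multiplying by the volume element, becomes (45r^2 + 45z^2) · r, so

    ∭_V (∇·F) dV = ∫_0^{2π} ∫_0^{1} ∫_0^{2} (45r^2 + 45z^2) · r dz dr dθ.

Inner (z from 0 to 2): 90r^3 + 120r.
Middle (r from 0 to 1): 165/2.
Outer (θ from 0 to 2π): 165π.

Therefore ∯_{∂V} F · n dS = 165π.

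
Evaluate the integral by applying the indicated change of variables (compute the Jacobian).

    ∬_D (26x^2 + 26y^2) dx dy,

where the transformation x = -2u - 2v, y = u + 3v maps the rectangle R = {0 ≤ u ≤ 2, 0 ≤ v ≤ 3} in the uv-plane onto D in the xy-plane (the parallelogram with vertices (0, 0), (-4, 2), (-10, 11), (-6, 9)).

Compute the Jacobian determinant of (x, y) with respect to (u, v):

    ∂(x,y)/∂(u,v) = | -2  -2 | = (-2)(3) - (-2)(1) = -4.
                   | 1  3 |

Its absolute value is |J| = 4 (the area scaling factor).

Substituting x = -2u - 2v, y = u + 3v into the integrand,

    26x^2 + 26y^2 → 130u^2 + 364u v + 338v^2,

so the integral becomes

    ∬_R (130u^2 + 364u v + 338v^2) · |J| du dv = ∫_0^2 ∫_0^3 (520u^2 + 1456u v + 1352v^2) dv du.

Inner (v): 1560u^2 + 6552u + 12168.
Outer (u): 41600.

Therefore ∬_D (26x^2 + 26y^2) dx dy = 41600.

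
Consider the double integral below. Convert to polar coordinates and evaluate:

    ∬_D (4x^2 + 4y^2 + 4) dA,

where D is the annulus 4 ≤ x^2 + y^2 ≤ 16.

The region D is 2 ≤ r ≤ 4, 0 ≤ θ ≤ 2π in polar coordinates, where x = r cos(θ), y = r sin(θ), and dA = r dr dθ.

Under the substitution, the integrand becomes 4r^2 + 4, so

    ∬_D (4x^2 + 4y^2 + 4) dA = ∫_{0}^{2π} ∫_{2}^{4} (4r^2 + 4) · r dr dθ.

Inner integral (in r): ∫_{2}^{4} (4r^2 + 4) · r dr = 264.

Outer integral (in θ): ∫_{0}^{2π} (264) dθ = 528π.

Therefore ∬_D (4x^2 + 4y^2 + 4) dA = 528π.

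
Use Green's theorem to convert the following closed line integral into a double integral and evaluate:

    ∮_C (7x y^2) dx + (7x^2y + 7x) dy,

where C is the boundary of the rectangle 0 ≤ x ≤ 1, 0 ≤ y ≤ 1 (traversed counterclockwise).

Green's theorem converts the closed line integral into a double integral over the enclosed region D:

    ∮_C P dx + Q dy = ∬_D (∂Q/∂x - ∂P/∂y) dA.

Here P = 7x y^2, Q = 7x^2y + 7x, so

    ∂Q/∂x = 14x y + 7,    ∂P/∂y = 14x y,
    ∂Q/∂x - ∂P/∂y = 7.

D is the region 0 ≤ x ≤ 1, 0 ≤ y ≤ 1. Evaluating the double integral:

    ∬_D (7) dA = ∫_0^{1} ∫_0^{1} (7) dy dx.

Inner (y from 0 to 1): 7.
Outer (x from 0 to 1): 7.

Therefore ∮_C P dx + Q dy = 7.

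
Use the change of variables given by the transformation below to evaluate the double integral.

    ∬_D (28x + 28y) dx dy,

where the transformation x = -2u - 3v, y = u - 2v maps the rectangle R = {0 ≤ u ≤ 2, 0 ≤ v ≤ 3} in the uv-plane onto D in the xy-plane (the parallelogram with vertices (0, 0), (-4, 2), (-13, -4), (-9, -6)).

Compute the Jacobian determinant of (x, y) with respect to (u, v):

    ∂(x,y)/∂(u,v) = | -2  -3 | = (-2)(-2) - (-3)(1) = 7.
                   | 1  -2 |

Its absolute value is |J| = 7 (the area scaling factor).

Substituting x = -2u - 3v, y = u - 2v into the integrand,

    28x + 28y → -28u - 140v,

so the integral becomes

    ∬_R (-28u - 140v) · |J| du dv = ∫_0^2 ∫_0^3 (-196u - 980v) dv du.

Inner (v): -588u - 4410.
Outer (u): -9996.

Therefore ∬_D (28x + 28y) dx dy = -9996.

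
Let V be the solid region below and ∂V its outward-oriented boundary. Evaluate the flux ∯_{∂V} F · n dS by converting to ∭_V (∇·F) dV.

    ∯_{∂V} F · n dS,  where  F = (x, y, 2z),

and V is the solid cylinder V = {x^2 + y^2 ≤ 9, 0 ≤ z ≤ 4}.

By the divergence theorem,

    ∯_{∂V} F · n dS = ∭_V (∇ · F) dV.

Compute the divergence:
    ∇ · F = ∂F_x/∂x + ∂F_y/∂y + ∂F_z/∂z = 1 + 1 + 2 = 4.

In cylindrical coordinates, x = r cos(θ), y = r sin(θ), z = z, dV = r dr dθ dz, with 0 ≤ r ≤ 3, 0 ≤ θ ≤ 2π, 0 ≤ z ≤ 4.

The integrand, after substitution and multiplying by the volume element, becomes (4) · r, so

    ∭_V (∇·F) dV = ∫_0^{2π} ∫_0^{3} ∫_0^{4} (4) · r dz dr dθ.

Inner (z from 0 to 4): 16r.
Middle (r from 0 to 3): 72.
Outer (θ from 0 to 2π): 144π.

Therefore ∯_{∂V} F · n dS = 144π.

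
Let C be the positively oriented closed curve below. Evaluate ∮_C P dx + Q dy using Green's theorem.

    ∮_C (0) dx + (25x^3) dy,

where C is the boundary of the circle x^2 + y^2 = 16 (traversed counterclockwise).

Green's theorem converts the closed line integral into a double integral over the enclosed region D:

    ∮_C P dx + Q dy = ∬_D (∂Q/∂x - ∂P/∂y) dA.

Here P = 0, Q = 25x^3, so

    ∂Q/∂x = 75x^2,    ∂P/∂y = 0,
    ∂Q/∂x - ∂P/∂y = 75x^2.

D is the region x^2 + y^2 ≤ 16. Evaluating the double integral:

In polar coordinates (x = r cos θ, y = r sin θ, dA = r dr dθ) the integrand becomes 75r^2cos(θ)^2, so

    ∬_D (75x^2) dA = ∫_0^{2π} ∫_0^{4} (75r^2cos(θ)^2) · r dr dθ.

Inner (r from 0 to 4): 4800cos(θ)^2.
Outer (θ from 0 to 2π): 4800π.

Therefore ∮_C P dx + Q dy = 4800π.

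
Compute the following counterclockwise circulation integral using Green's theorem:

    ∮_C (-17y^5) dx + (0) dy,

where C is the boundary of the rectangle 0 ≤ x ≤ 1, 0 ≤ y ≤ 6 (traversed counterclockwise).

Green's theorem converts the closed line integral into a double integral over the enclosed region D:

    ∮_C P dx + Q dy = ∬_D (∂Q/∂x - ∂P/∂y) dA.

Here P = -17y^5, Q = 0, so

    ∂Q/∂x = 0,    ∂P/∂y = -85y^4,
    ∂Q/∂x - ∂P/∂y = 85y^4.

D is the region 0 ≤ x ≤ 1, 0 ≤ y ≤ 6. Evaluating the double integral:

    ∬_D (85y^4) dA = ∫_0^{1} ∫_0^{6} (85y^4) dy dx.

Inner (y from 0 to 6): 132192.
Outer (x from 0 to 1): 132192.

Therefore ∮_C P dx + Q dy = 132192.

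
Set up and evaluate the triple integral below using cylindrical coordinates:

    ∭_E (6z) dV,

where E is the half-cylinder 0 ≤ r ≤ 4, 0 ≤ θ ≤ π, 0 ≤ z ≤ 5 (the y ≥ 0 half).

In cylindrical coordinates, x = r cos(θ), y = r sin(θ), z = z, and dV = r dr dθ dz.

The integrand becomes 6z, so

    ∭_E (6z) dV = ∫_{0}^{π} ∫_{0}^{4} ∫_{0}^{5} (6z) · r dz dr dθ.

Inner (z): 75r.
Middle (r from 0 to 4): 600.
Outer (θ): 600π.

Therefore the triple integral equals 600π.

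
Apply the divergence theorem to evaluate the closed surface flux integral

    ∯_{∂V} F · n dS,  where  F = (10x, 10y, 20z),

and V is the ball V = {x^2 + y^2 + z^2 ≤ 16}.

By the divergence theorem,

    ∯_{∂V} F · n dS = ∭_V (∇ · F) dV.

Compute the divergence:
    ∇ · F = ∂F_x/∂x + ∂F_y/∂y + ∂F_z/∂z = 10 + 10 + 20 = 40.

In spherical coordinates, x = ρ sin(φ) cos(θ), y = ρ sin(φ) sin(θ), z = ρ cos(φ), dV = ρ^2 sin(φ) dρ dφ dθ, with 0 ≤ ρ ≤ 4, 0 ≤ φ ≤ π, 0 ≤ θ ≤ 2π.

The integrand, after substitution and multiplying by the volume element, becomes (40) · ρ^2 sin(φ), so

    ∭_V (∇·F) dV = ∫_0^{2π} ∫_0^{π} ∫_0^{4} (40) · ρ^2 sin(φ) dρ dφ dθ.

Inner (ρ from 0 to 4): 2560sin(φ)/3.
Middle (φ from 0 to π): 5120/3.
Outer (θ from 0 to 2π): 10240π/3.

Therefore ∯_{∂V} F · n dS = 10240π/3.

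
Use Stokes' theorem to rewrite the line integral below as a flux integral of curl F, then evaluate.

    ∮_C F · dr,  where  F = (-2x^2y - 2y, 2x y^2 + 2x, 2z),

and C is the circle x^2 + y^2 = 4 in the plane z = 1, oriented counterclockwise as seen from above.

Let S be the flat disk x^2 + y^2 ≤ 4 in the plane z = 1, with upward unit normal n̂ = ẑ. By Stokes' theorem,

    ∮_C F · dr = ∬_S (∇ × F) · n̂ dS = ∬_D (curl F)_z dA,

where D is the disk x^2 + y^2 ≤ 4.

Compute the curl of F = (-2x^2y - 2y, 2x y^2 + 2x, 2z):
    (∇ × F)_x = ∂F_z/∂y - ∂F_y/∂z = 0,
    (∇ × F)_y = ∂F_x/∂z - ∂F_z/∂x = 0,
    (∇ × F)_z = ∂F_y/∂x - ∂F_x/∂y = 2x^2 + 2y^2 + 4.

On z = 1, (curl F)_z = 2x^2 + 2y^2 + 4.

Convert to polar (x = r cos θ, y = r sin θ, dA = r dr dθ); the integrand becomes 2r^2 + 4, so

    ∬_D (curl F)_z dA = ∫_0^{2π} ∫_0^{2} (2r^2 + 4) · r dr dθ.

Inner (r from 0 to 2): 16.
Outer (θ from 0 to 2π): 32π.

Therefore ∮_C F · dr = 32π.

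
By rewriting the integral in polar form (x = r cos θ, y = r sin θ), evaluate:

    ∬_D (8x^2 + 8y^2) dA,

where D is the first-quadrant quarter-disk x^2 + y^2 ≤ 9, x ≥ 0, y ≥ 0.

The region D is 0 ≤ r ≤ 3, 0 ≤ θ ≤ π/2 in polar coordinates, where x = r cos(θ), y = r sin(θ), and dA = r dr dθ.

Under the substitution, the integrand becomes 8r^2, so

    ∬_D (8x^2 + 8y^2) dA = ∫_{0}^{π/2} ∫_{0}^{3} (8r^2) · r dr dθ.

Inner integral (in r): ∫_{0}^{3} (8r^2) · r dr = 162.

Outer integral (in θ): ∫_{0}^{π/2} (162) dθ = 81π.

Therefore ∬_D (8x^2 + 8y^2) dA = 81π.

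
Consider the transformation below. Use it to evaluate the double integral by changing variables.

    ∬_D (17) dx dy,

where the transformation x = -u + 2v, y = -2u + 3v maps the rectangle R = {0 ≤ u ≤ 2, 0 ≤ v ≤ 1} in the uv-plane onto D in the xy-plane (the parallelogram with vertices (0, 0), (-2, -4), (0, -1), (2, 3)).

Compute the Jacobian determinant of (x, y) with respect to (u, v):

    ∂(x,y)/∂(u,v) = | -1  2 | = (-1)(3) - (2)(-2) = 1.
                   | -2  3 |

Its absolute value is |J| = 1 (the area scaling factor).

Substituting x = -u + 2v, y = -2u + 3v into the integrand,

    17 → 17,

so the integral becomes

    ∬_R (17) · |J| du dv = ∫_0^2 ∫_0^1 (17) dv du.

Inner (v): 17.
Outer (u): 34.

Therefore ∬_D (17) dx dy = 34.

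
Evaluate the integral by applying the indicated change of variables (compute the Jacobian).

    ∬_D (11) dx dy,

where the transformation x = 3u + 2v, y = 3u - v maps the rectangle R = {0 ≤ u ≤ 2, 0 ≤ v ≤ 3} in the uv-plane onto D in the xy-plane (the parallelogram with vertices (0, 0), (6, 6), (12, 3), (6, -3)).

Compute the Jacobian determinant of (x, y) with respect to (u, v):

    ∂(x,y)/∂(u,v) = | 3  2 | = (3)(-1) - (2)(3) = -9.
                   | 3  -1 |

Its absolute value is |J| = 9 (the area scaling factor).

Substituting x = 3u + 2v, y = 3u - v into the integrand,

    11 → 11,

so the integral becomes

    ∬_R (11) · |J| du dv = ∫_0^2 ∫_0^3 (99) dv du.

Inner (v): 297.
Outer (u): 594.

Therefore ∬_D (11) dx dy = 594.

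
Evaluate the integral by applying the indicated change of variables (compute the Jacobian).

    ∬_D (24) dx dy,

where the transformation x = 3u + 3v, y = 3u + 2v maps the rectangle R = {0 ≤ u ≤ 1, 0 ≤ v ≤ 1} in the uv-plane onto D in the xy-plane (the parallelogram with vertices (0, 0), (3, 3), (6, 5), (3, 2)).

Compute the Jacobian determinant of (x, y) with respect to (u, v):

    ∂(x,y)/∂(u,v) = | 3  3 | = (3)(2) - (3)(3) = -3.
                   | 3  2 |

Its absolute value is |J| = 3 (the area scaling factor).

Substituting x = 3u + 3v, y = 3u + 2v into the integrand,

    24 → 24,

so the integral becomes

    ∬_R (24) · |J| du dv = ∫_0^1 ∫_0^1 (72) dv du.

Inner (v): 72.
Outer (u): 72.

Therefore ∬_D (24) dx dy = 72.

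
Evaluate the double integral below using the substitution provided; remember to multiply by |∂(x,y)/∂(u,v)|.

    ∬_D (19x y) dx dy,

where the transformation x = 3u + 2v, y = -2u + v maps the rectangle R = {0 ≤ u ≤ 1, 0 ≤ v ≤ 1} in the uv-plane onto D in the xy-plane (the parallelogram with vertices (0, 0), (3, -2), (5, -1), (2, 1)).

Compute the Jacobian determinant of (x, y) with respect to (u, v):

    ∂(x,y)/∂(u,v) = | 3  2 | = (3)(1) - (2)(-2) = 7.
                   | -2  1 |

Its absolute value is |J| = 7 (the area scaling factor).

Substituting x = 3u + 2v, y = -2u + v into the integrand,

    19x y → -114u^2 - 19u v + 38v^2,

so the integral becomes

    ∬_R (-114u^2 - 19u v + 38v^2) · |J| du dv = ∫_0^1 ∫_0^1 (-798u^2 - 133u v + 266v^2) dv du.

Inner (v): -798u^2 - 133u/2 + 266/3.
Outer (u): -2527/12.

Therefore ∬_D (19x y) dx dy = -2527/12.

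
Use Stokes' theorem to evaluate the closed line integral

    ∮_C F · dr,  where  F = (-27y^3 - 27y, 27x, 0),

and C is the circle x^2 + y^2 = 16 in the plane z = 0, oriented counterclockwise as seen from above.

Let S be the flat disk x^2 + y^2 ≤ 16 in the plane z = 0, with upward unit normal n̂ = ẑ. By Stokes' theorem,

    ∮_C F · dr = ∬_S (∇ × F) · n̂ dS = ∬_D (curl F)_z dA,

where D is the disk x^2 + y^2 ≤ 16.

Compute the curl of F = (-27y^3 - 27y, 27x, 0):
    (∇ × F)_x = ∂F_z/∂y - ∂F_y/∂z = 0,
    (∇ × F)_y = ∂F_x/∂z - ∂F_z/∂x = 0,
    (∇ × F)_z = ∂F_y/∂x - ∂F_x/∂y = 81y^2 + 54.

On z = 0, (curl F)_z = 81y^2 + 54.

Convert to polar (x = r cos θ, y = r sin θ, dA = r dr dθ); the integrand becomes 81r^2sin(θ)^2 + 54, so

    ∬_D (curl F)_z dA = ∫_0^{2π} ∫_0^{4} (81r^2sin(θ)^2 + 54) · r dr dθ.

Inner (r from 0 to 4): 5184sin(θ)^2 + 432.
Outer (θ from 0 to 2π): 6048π.

Therefore ∮_C F · dr = 6048π.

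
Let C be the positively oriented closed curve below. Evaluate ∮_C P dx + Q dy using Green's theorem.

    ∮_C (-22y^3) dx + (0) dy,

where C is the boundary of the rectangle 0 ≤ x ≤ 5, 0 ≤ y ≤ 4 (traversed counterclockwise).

Green's theorem converts the closed line integral into a double integral over the enclosed region D:

    ∮_C P dx + Q dy = ∬_D (∂Q/∂x - ∂P/∂y) dA.

Here P = -22y^3, Q = 0, so

    ∂Q/∂x = 0,    ∂P/∂y = -66y^2,
    ∂Q/∂x - ∂P/∂y = 66y^2.

D is the region 0 ≤ x ≤ 5, 0 ≤ y ≤ 4. Evaluating the double integral:

    ∬_D (66y^2) dA = ∫_0^{5} ∫_0^{4} (66y^2) dy dx.

Inner (y from 0 to 4): 1408.
Outer (x from 0 to 5): 7040.

Therefore ∮_C P dx + Q dy = 7040.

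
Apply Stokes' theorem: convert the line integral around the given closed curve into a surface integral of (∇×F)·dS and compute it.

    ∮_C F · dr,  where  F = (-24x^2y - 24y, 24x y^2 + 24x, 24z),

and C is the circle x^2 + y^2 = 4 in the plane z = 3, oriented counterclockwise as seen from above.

Let S be the flat disk x^2 + y^2 ≤ 4 in the plane z = 3, with upward unit normal n̂ = ẑ. By Stokes' theorem,

    ∮_C F · dr = ∬_S (∇ × F) · n̂ dS = ∬_D (curl F)_z dA,

where D is the disk x^2 + y^2 ≤ 4.

Compute the curl of F = (-24x^2y - 24y, 24x y^2 + 24x, 24z):
    (∇ × F)_x = ∂F_z/∂y - ∂F_y/∂z = 0,
    (∇ × F)_y = ∂F_x/∂z - ∂F_z/∂x = 0,
    (∇ × F)_z = ∂F_y/∂x - ∂F_x/∂y = 24x^2 + 24y^2 + 48.

On z = 3, (curl F)_z = 24x^2 + 24y^2 + 48.

Convert to polar (x = r cos θ, y = r sin θ, dA = r dr dθ); the integrand becomes 24r^2 + 48, so

    ∬_D (curl F)_z dA = ∫_0^{2π} ∫_0^{2} (24r^2 + 48) · r dr dθ.

Inner (r from 0 to 2): 192.
Outer (θ from 0 to 2π): 384π.

Therefore ∮_C F · dr = 384π.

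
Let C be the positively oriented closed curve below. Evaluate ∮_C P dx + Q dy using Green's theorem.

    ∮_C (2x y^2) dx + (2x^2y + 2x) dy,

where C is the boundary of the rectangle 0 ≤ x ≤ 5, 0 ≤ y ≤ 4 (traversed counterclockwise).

Green's theorem converts the closed line integral into a double integral over the enclosed region D:

    ∮_C P dx + Q dy = ∬_D (∂Q/∂x - ∂P/∂y) dA.

Here P = 2x y^2, Q = 2x^2y + 2x, so

    ∂Q/∂x = 4x y + 2,    ∂P/∂y = 4x y,
    ∂Q/∂x - ∂P/∂y = 2.

D is the region 0 ≤ x ≤ 5, 0 ≤ y ≤ 4. Evaluating the double integral:

    ∬_D (2) dA = ∫_0^{5} ∫_0^{4} (2) dy dx.

Inner (y from 0 to 4): 8.
Outer (x from 0 to 5): 40.

Therefore ∮_C P dx + Q dy = 40.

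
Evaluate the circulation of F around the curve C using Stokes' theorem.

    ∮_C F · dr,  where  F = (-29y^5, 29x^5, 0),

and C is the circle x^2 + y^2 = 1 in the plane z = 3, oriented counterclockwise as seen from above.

Let S be the flat disk x^2 + y^2 ≤ 1 in the plane z = 3, with upward unit normal n̂ = ẑ. By Stokes' theorem,

    ∮_C F · dr = ∬_S (∇ × F) · n̂ dS = ∬_D (curl F)_z dA,

where D is the disk x^2 + y^2 ≤ 1.

Compute the curl of F = (-29y^5, 29x^5, 0):
    (∇ × F)_x = ∂F_z/∂y - ∂F_y/∂z = 0,
    (∇ × F)_y = ∂F_x/∂z - ∂F_z/∂x = 0,
    (∇ × F)_z = ∂F_y/∂x - ∂F_x/∂y = 145x^4 + 145y^4.

On z = 3, (curl F)_z = 145x^4 + 145y^4.

Convert to polar (x = r cos θ, y = r sin θ, dA = r dr dθ); the integrand becomes 145r^4(sin(θ)^4 + cos(θ)^4), so

    ∬_D (curl F)_z dA = ∫_0^{2π} ∫_0^{1} (145r^4(sin(θ)^4 + cos(θ)^4)) · r dr dθ.

Inner (r from 0 to 1): 145sin(θ)^4/6 + 145cos(θ)^4/6.
Outer (θ from 0 to 2π): 145π/4.

Therefore ∮_C F · dr = 145π/4.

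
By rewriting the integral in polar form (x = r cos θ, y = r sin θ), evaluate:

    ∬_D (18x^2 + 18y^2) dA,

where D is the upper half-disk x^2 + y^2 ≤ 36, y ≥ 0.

The region D is 0 ≤ r ≤ 6, 0 ≤ θ ≤ π in polar coordinates, where x = r cos(θ), y = r sin(θ), and dA = r dr dθ.

Under the substitution, the integrand becomes 18r^2, so

    ∬_D (18x^2 + 18y^2) dA = ∫_{0}^{π} ∫_{0}^{6} (18r^2) · r dr dθ.

Inner integral (in r): ∫_{0}^{6} (18r^2) · r dr = 5832.

Outer integral (in θ): ∫_{0}^{π} (5832) dθ = 5832π.

Therefore ∬_D (18x^2 + 18y^2) dA = 5832π.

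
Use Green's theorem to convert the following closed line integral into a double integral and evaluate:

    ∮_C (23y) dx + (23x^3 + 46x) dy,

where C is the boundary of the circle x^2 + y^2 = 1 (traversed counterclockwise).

Green's theorem converts the closed line integral into a double integral over the enclosed region D:

    ∮_C P dx + Q dy = ∬_D (∂Q/∂x - ∂P/∂y) dA.

Here P = 23y, Q = 23x^3 + 46x, so

    ∂Q/∂x = 69x^2 + 46,    ∂P/∂y = 23,
    ∂Q/∂x - ∂P/∂y = 69x^2 + 23.

D is the region x^2 + y^2 ≤ 1. Evaluating the double integral:

In polar coordinates (x = r cos θ, y = r sin θ, dA = r dr dθ) the integrand becomes 69r^2cos(θ)^2 + 23, so

    ∬_D (69x^2 + 23) dA = ∫_0^{2π} ∫_0^{1} (69r^2cos(θ)^2 + 23) · r dr dθ.

Inner (r from 0 to 1): 69cos(θ)^2/4 + 23/2.
Outer (θ from 0 to 2π): 161π/4.

Therefore ∮_C P dx + Q dy = 161π/4.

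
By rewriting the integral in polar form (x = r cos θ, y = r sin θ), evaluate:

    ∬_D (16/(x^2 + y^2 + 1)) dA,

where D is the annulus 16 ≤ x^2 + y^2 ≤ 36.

The region D is 4 ≤ r ≤ 6, 0 ≤ θ ≤ 2π in polar coordinates, where x = r cos(θ), y = r sin(θ), and dA = r dr dθ.

Under the substitution, the integrand becomes 16/(r^2 + 1), so

    ∬_D (16/(x^2 + y^2 + 1)) dA = ∫_{0}^{2π} ∫_{4}^{6} (16/(r^2 + 1)) · r dr dθ.

Inner integral (in r): ∫_{4}^{6} (16/(r^2 + 1)) · r dr = log(3512479453921/6975757441).

Outer integral (in θ): ∫_{0}^{2π} (log(3512479453921/6975757441)) dθ = log((3512479453921/6975757441)^(2π)).

Therefore ∬_D (16/(x^2 + y^2 + 1)) dA = log((3512479453921/6975757441)^(2π)).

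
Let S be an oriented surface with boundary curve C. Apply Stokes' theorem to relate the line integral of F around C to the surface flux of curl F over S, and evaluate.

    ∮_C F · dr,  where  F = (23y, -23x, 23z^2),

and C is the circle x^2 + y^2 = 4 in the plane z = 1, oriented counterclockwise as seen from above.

Let S be the flat disk x^2 + y^2 ≤ 4 in the plane z = 1, with upward unit normal n̂ = ẑ. By Stokes' theorem,

    ∮_C F · dr = ∬_S (∇ × F) · n̂ dS = ∬_D (curl F)_z dA,

where D is the disk x^2 + y^2 ≤ 4.

Compute the curl of F = (23y, -23x, 23z^2):
    (∇ × F)_x = ∂F_z/∂y - ∂F_y/∂z = 0,
    (∇ × F)_y = ∂F_x/∂z - ∂F_z/∂x = 0,
    (∇ × F)_z = ∂F_y/∂x - ∂F_x/∂y = -46.

On z = 1, (curl F)_z = -46.

Convert to polar (x = r cos θ, y = r sin θ, dA = r dr dθ); the integrand becomes -46, so

    ∬_D (curl F)_z dA = ∫_0^{2π} ∫_0^{2} (-46) · r dr dθ.

Inner (r from 0 to 2): -92.
Outer (θ from 0 to 2π): -184π.

Therefore ∮_C F · dr = -184π.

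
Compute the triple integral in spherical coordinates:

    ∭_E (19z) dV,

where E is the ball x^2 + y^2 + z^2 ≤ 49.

In spherical coordinates, x = ρ sin(φ) cos(θ), y = ρ sin(φ) sin(θ), z = ρ cos(φ), and dV = ρ^2 sin(φ) dρ dφ dθ.

The integrand becomes 19ρ cos(φ), so

    ∭_E (19z) dV = ∫_{0}^{2π} ∫_{0}^{π} ∫_{0}^{7} (19ρ cos(φ)) · ρ^2 sin(φ) dρ dφ dθ.

Inner (ρ): 45619sin(2φ)/8.
Middle (φ): 0.
Outer (θ): 0.

Therefore the triple integral equals 0.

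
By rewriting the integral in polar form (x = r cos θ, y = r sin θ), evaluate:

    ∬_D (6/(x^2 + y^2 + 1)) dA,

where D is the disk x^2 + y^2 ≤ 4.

The region D is 0 ≤ r ≤ 2, 0 ≤ θ ≤ 2π in polar coordinates, where x = r cos(θ), y = r sin(θ), and dA = r dr dθ.

Under the substitution, the integrand becomes 6/(r^2 + 1), so

    ∬_D (6/(x^2 + y^2 + 1)) dA = ∫_{0}^{2π} ∫_{0}^{2} (6/(r^2 + 1)) · r dr dθ.

Inner integral (in r): ∫_{0}^{2} (6/(r^2 + 1)) · r dr = log(125).

Outer integral (in θ): ∫_{0}^{2π} (log(125)) dθ = 6π log(5).

Therefore ∬_D (6/(x^2 + y^2 + 1)) dA = 6π log(5).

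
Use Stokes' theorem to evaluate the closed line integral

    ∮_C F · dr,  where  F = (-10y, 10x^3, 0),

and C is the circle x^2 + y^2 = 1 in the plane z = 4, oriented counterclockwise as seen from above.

Let S be the flat disk x^2 + y^2 ≤ 1 in the plane z = 4, with upward unit normal n̂ = ẑ. By Stokes' theorem,

    ∮_C F · dr = ∬_S (∇ × F) · n̂ dS = ∬_D (curl F)_z dA,

where D is the disk x^2 + y^2 ≤ 1.

Compute the curl of F = (-10y, 10x^3, 0):
    (∇ × F)_x = ∂F_z/∂y - ∂F_y/∂z = 0,
    (∇ × F)_y = ∂F_x/∂z - ∂F_z/∂x = 0,
    (∇ × F)_z = ∂F_y/∂x - ∂F_x/∂y = 30x^2 + 10.

On z = 4, (curl F)_z = 30x^2 + 10.

Convert to polar (x = r cos θ, y = r sin θ, dA = r dr dθ); the integrand becomes 30r^2cos(θ)^2 + 10, so

    ∬_D (curl F)_z dA = ∫_0^{2π} ∫_0^{1} (30r^2cos(θ)^2 + 10) · r dr dθ.

Inner (r from 0 to 1): 15cos(θ)^2/2 + 5.
Outer (θ from 0 to 2π): 35π/2.

Therefore ∮_C F · dr = 35π/2.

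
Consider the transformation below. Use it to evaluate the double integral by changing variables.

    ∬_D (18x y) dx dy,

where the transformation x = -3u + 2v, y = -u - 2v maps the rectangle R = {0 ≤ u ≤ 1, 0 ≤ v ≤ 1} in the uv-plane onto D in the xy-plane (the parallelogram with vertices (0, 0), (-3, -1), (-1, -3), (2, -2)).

Compute the Jacobian determinant of (x, y) with respect to (u, v):

    ∂(x,y)/∂(u,v) = | -3  2 | = (-3)(-2) - (2)(-1) = 8.
                   | -1  -2 |

Its absolute value is |J| = 8 (the area scaling factor).

Substituting x = -3u + 2v, y = -u - 2v into the integrand,

    18x y → 54u^2 + 72u v - 72v^2,

so the integral becomes

    ∬_R (54u^2 + 72u v - 72v^2) · |J| du dv = ∫_0^1 ∫_0^1 (432u^2 + 576u v - 576v^2) dv du.

Inner (v): 432u^2 + 288u - 192.
Outer (u): 96.

Therefore ∬_D (18x y) dx dy = 96.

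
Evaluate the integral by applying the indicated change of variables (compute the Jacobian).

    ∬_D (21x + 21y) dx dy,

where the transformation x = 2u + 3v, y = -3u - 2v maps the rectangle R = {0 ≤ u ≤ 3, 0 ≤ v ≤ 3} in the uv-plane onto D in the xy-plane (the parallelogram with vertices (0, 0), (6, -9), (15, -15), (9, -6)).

Compute the Jacobian determinant of (x, y) with respect to (u, v):

    ∂(x,y)/∂(u,v) = | 2  3 | = (2)(-2) - (3)(-3) = 5.
                   | -3  -2 |

Its absolute value is |J| = 5 (the area scaling factor).

Substituting x = 2u + 3v, y = -3u - 2v into the integrand,

    21x + 21y → -21u + 21v,

so the integral becomes

    ∬_R (-21u + 21v) · |J| du dv = ∫_0^3 ∫_0^3 (-105u + 105v) dv du.

Inner (v): 945/2 - 315u.
Outer (u): 0.

Therefore ∬_D (21x + 21y) dx dy = 0.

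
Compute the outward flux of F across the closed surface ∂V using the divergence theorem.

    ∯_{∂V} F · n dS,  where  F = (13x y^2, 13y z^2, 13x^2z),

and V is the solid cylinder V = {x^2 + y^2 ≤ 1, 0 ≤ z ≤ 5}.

By the divergence theorem,

    ∯_{∂V} F · n dS = ∭_V (∇ · F) dV.

Compute the divergence:
    ∇ · F = ∂F_x/∂x + ∂F_y/∂y + ∂F_z/∂z = 13y^2 + 13z^2 + 13x^2 = 13x^2 + 13y^2 + 13z^2.

In cylindrical coordinates, x = r cos(θ), y = r sin(θ), z = z, dV = r dr dθ dz, with 0 ≤ r ≤ 1, 0 ≤ θ ≤ 2π, 0 ≤ z ≤ 5.

The integrand, after substitution and multiplying by the volume element, becomes (13r^2 + 13z^2) · r, so

    ∭_V (∇·F) dV = ∫_0^{2π} ∫_0^{1} ∫_0^{5} (13r^2 + 13z^2) · r dz dr dθ.

Inner (z from 0 to 5): 65r (r^2 + 25/3).
Middle (r from 0 to 1): 3445/12.
Outer (θ from 0 to 2π): 3445π/6.

Therefore ∯_{∂V} F · n dS = 3445π/6.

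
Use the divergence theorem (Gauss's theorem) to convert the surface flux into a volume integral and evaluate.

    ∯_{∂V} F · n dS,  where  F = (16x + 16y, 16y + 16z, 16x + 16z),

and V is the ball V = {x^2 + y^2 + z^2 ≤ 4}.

By the divergence theorem,

    ∯_{∂V} F · n dS = ∭_V (∇ · F) dV.

Compute the divergence:
    ∇ · F = ∂F_x/∂x + ∂F_y/∂y + ∂F_z/∂z = 16 + 16 + 16 = 48.

In spherical coordinates, x = ρ sin(φ) cos(θ), y = ρ sin(φ) sin(θ), z = ρ cos(φ), dV = ρ^2 sin(φ) dρ dφ dθ, with 0 ≤ ρ ≤ 2, 0 ≤ φ ≤ π, 0 ≤ θ ≤ 2π.

The integrand, after substitution and multiplying by the volume element, becomes (48) · ρ^2 sin(φ), so

    ∭_V (∇·F) dV = ∫_0^{2π} ∫_0^{π} ∫_0^{2} (48) · ρ^2 sin(φ) dρ dφ dθ.

Inner (ρ from 0 to 2): 128sin(φ).
Middle (φ from 0 to π): 256.
Outer (θ from 0 to 2π): 512π.

Therefore ∯_{∂V} F · n dS = 512π.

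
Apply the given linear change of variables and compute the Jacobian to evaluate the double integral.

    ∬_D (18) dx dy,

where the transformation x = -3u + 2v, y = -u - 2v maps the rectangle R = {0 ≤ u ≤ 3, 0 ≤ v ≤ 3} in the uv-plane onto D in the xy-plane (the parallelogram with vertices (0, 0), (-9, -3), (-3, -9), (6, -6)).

Compute the Jacobian determinant of (x, y) with respect to (u, v):

    ∂(x,y)/∂(u,v) = | -3  2 | = (-3)(-2) - (2)(-1) = 8.
                   | -1  -2 |

Its absolute value is |J| = 8 (the area scaling factor).

Substituting x = -3u + 2v, y = -u - 2v into the integrand,

    18 → 18,

so the integral becomes

    ∬_R (18) · |J| du dv = ∫_0^3 ∫_0^3 (144) dv du.

Inner (v): 432.
Outer (u): 1296.

Therefore ∬_D (18) dx dy = 1296.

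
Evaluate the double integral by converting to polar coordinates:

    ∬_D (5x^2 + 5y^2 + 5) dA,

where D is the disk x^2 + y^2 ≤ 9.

The region D is 0 ≤ r ≤ 3, 0 ≤ θ ≤ 2π in polar coordinates, where x = r cos(θ), y = r sin(θ), and dA = r dr dθ.

Under the substitution, the integrand becomes 5r^2 + 5, so

    ∬_D (5x^2 + 5y^2 + 5) dA = ∫_{0}^{2π} ∫_{0}^{3} (5r^2 + 5) · r dr dθ.

Inner integral (in r): ∫_{0}^{3} (5r^2 + 5) · r dr = 495/4.

Outer integral (in θ): ∫_{0}^{2π} (495/4) dθ = 495π/2.

Therefore ∬_D (5x^2 + 5y^2 + 5) dA = 495π/2.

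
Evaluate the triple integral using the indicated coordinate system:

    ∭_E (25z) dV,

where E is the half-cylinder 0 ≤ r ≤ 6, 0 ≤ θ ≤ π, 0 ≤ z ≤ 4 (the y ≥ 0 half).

In cylindrical coordinates, x = r cos(θ), y = r sin(θ), z = z, and dV = r dr dθ dz.

The integrand becomes 25z, so

    ∭_E (25z) dV = ∫_{0}^{π} ∫_{0}^{6} ∫_{0}^{4} (25z) · r dz dr dθ.

Inner (z): 200r.
Middle (r from 0 to 6): 3600.
Outer (θ): 3600π.

Therefore the triple integral equals 3600π.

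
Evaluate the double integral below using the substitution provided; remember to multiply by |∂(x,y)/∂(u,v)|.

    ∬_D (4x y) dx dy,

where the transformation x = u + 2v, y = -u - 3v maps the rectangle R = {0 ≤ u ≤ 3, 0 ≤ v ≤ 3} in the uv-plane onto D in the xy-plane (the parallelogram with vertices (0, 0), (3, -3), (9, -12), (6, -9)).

Compute the Jacobian determinant of (x, y) with respect to (u, v):

    ∂(x,y)/∂(u,v) = | 1  2 | = (1)(-3) - (2)(-1) = -1.
                   | -1  -3 |

Its absolute value is |J| = 1 (the area scaling factor).

Substituting x = u + 2v, y = -u - 3v into the integrand,

    4x y → -4u^2 - 20u v - 24v^2,

so the integral becomes

    ∬_R (-4u^2 - 20u v - 24v^2) · |J| du dv = ∫_0^3 ∫_0^3 (-4u^2 - 20u v - 24v^2) dv du.

Inner (v): -12u^2 - 90u - 216.
Outer (u): -1161.

Therefore ∬_D (4x y) dx dy = -1161.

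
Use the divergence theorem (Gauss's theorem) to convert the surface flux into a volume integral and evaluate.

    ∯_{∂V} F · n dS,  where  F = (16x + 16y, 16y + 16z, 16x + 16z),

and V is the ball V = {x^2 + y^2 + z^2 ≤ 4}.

By the divergence theorem,

    ∯_{∂V} F · n dS = ∭_V (∇ · F) dV.

Compute the divergence:
    ∇ · F = ∂F_x/∂x + ∂F_y/∂y + ∂F_z/∂z = 16 + 16 + 16 = 48.

In spherical coordinates, x = ρ sin(φ) cos(θ), y = ρ sin(φ) sin(θ), z = ρ cos(φ), dV = ρ^2 sin(φ) dρ dφ dθ, with 0 ≤ ρ ≤ 2, 0 ≤ φ ≤ π, 0 ≤ θ ≤ 2π.

The integrand, after substitution and multiplying by the volume element, becomes (48) · ρ^2 sin(φ), so

    ∭_V (∇·F) dV = ∫_0^{2π} ∫_0^{π} ∫_0^{2} (48) · ρ^2 sin(φ) dρ dφ dθ.

Inner (ρ from 0 to 2): 128sin(φ).
Middle (φ from 0 to π): 256.
Outer (θ from 0 to 2π): 512π.

Therefore ∯_{∂V} F · n dS = 512π.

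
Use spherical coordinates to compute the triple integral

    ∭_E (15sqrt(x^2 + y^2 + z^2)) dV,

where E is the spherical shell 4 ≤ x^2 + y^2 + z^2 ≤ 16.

In spherical coordinates, x = ρ sin(φ) cos(θ), y = ρ sin(φ) sin(θ), z = ρ cos(φ), and dV = ρ^2 sin(φ) dρ dφ dθ.

The integrand becomes 15ρ, so

    ∭_E (15sqrt(x^2 + y^2 + z^2)) dV = ∫_{0}^{2π} ∫_{0}^{π} ∫_{2}^{4} (15ρ) · ρ^2 sin(φ) dρ dφ dθ.

Inner (ρ): 900sin(φ).
Middle (φ): 1800.
Outer (θ): 3600π.

Therefore the triple integral equals 3600π.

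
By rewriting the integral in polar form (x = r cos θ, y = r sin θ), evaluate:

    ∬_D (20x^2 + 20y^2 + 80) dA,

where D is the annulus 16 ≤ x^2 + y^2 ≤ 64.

The region D is 4 ≤ r ≤ 8, 0 ≤ θ ≤ 2π in polar coordinates, where x = r cos(θ), y = r sin(θ), and dA = r dr dθ.

Under the substitution, the integrand becomes 20r^2 + 80, so

    ∬_D (20x^2 + 20y^2 + 80) dA = ∫_{0}^{2π} ∫_{4}^{8} (20r^2 + 80) · r dr dθ.

Inner integral (in r): ∫_{4}^{8} (20r^2 + 80) · r dr = 21120.

Outer integral (in θ): ∫_{0}^{2π} (21120) dθ = 42240π.

Therefore ∬_D (20x^2 + 20y^2 + 80) dA = 42240π.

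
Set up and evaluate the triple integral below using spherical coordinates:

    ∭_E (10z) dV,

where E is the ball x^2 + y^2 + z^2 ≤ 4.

In spherical coordinates, x = ρ sin(φ) cos(θ), y = ρ sin(φ) sin(θ), z = ρ cos(φ), and dV = ρ^2 sin(φ) dρ dφ dθ.

The integrand becomes 10ρ cos(φ), so

    ∭_E (10z) dV = ∫_{0}^{2π} ∫_{0}^{π} ∫_{0}^{2} (10ρ cos(φ)) · ρ^2 sin(φ) dρ dφ dθ.

Inner (ρ): 20sin(2φ).
Middle (φ): 0.
Outer (θ): 0.

Therefore the triple integral equals 0.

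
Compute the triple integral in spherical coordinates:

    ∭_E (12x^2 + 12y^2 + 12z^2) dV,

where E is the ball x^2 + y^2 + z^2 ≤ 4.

In spherical coordinates, x = ρ sin(φ) cos(θ), y = ρ sin(φ) sin(θ), z = ρ cos(φ), and dV = ρ^2 sin(φ) dρ dφ dθ.

The integrand becomes 12ρ^2, so

    ∭_E (12x^2 + 12y^2 + 12z^2) dV = ∫_{0}^{2π} ∫_{0}^{π} ∫_{0}^{2} (12ρ^2) · ρ^2 sin(φ) dρ dφ dθ.

Inner (ρ): 384sin(φ)/5.
Middle (φ): 768/5.
Outer (θ): 1536π/5.

Therefore the triple integral equals 1536π/5.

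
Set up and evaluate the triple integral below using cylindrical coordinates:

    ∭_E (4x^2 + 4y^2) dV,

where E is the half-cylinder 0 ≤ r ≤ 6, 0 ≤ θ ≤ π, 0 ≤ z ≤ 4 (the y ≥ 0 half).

In cylindrical coordinates, x = r cos(θ), y = r sin(θ), z = z, and dV = r dr dθ dz.

The integrand becomes 4r^2, so

    ∭_E (4x^2 + 4y^2) dV = ∫_{0}^{π} ∫_{0}^{6} ∫_{0}^{4} (4r^2) · r dz dr dθ.

Inner (z): 16r^3.
Middle (r from 0 to 6): 5184.
Outer (θ): 5184π.

Therefore the triple integral equals 5184π.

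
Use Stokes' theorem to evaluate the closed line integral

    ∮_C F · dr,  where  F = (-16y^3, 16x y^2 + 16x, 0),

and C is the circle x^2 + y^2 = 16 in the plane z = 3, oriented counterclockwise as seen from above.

Let S be the flat disk x^2 + y^2 ≤ 16 in the plane z = 3, with upward unit normal n̂ = ẑ. By Stokes' theorem,

    ∮_C F · dr = ∬_S (∇ × F) · n̂ dS = ∬_D (curl F)_z dA,

where D is the disk x^2 + y^2 ≤ 16.

Compute the curl of F = (-16y^3, 16x y^2 + 16x, 0):
    (∇ × F)_x = ∂F_z/∂y - ∂F_y/∂z = 0,
    (∇ × F)_y = ∂F_x/∂z - ∂F_z/∂x = 0,
    (∇ × F)_z = ∂F_y/∂x - ∂F_x/∂y = 64y^2 + 16.

On z = 3, (curl F)_z = 64y^2 + 16.

Convert to polar (x = r cos θ, y = r sin θ, dA = r dr dθ); the integrand becomes 64r^2sin(θ)^2 + 16, so

    ∬_D (curl F)_z dA = ∫_0^{2π} ∫_0^{4} (64r^2sin(θ)^2 + 16) · r dr dθ.

Inner (r from 0 to 4): 4096sin(θ)^2 + 128.
Outer (θ from 0 to 2π): 4352π.

Therefore ∮_C F · dr = 4352π.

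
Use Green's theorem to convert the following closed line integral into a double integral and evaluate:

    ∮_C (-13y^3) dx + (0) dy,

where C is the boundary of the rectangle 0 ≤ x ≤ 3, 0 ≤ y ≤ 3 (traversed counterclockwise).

Green's theorem converts the closed line integral into a double integral over the enclosed region D:

    ∮_C P dx + Q dy = ∬_D (∂Q/∂x - ∂P/∂y) dA.

Here P = -13y^3, Q = 0, so

    ∂Q/∂x = 0,    ∂P/∂y = -39y^2,
    ∂Q/∂x - ∂P/∂y = 39y^2.

D is the region 0 ≤ x ≤ 3, 0 ≤ y ≤ 3. Evaluating the double integral:

    ∬_D (39y^2) dA = ∫_0^{3} ∫_0^{3} (39y^2) dy dx.

Inner (y from 0 to 3): 351.
Outer (x from 0 to 3): 1053.

Therefore ∮_C P dx + Q dy = 1053.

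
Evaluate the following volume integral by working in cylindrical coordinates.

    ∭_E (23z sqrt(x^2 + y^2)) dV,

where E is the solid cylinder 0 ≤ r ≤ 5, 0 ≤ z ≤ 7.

In cylindrical coordinates, x = r cos(θ), y = r sin(θ), z = z, and dV = r dr dθ dz.

The integrand becomes 23r z, so

    ∭_E (23z sqrt(x^2 + y^2)) dV = ∫_{0}^{2π} ∫_{0}^{5} ∫_{0}^{7} (23r z) · r dz dr dθ.

Inner (z): 1127r^2/2.
Middle (r from 0 to 5): 140875/6.
Outer (θ): 140875π/3.

Therefore the triple integral equals 140875π/3.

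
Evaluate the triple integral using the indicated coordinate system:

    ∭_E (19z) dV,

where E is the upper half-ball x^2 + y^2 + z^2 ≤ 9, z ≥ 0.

In spherical coordinates, x = ρ sin(φ) cos(θ), y = ρ sin(φ) sin(θ), z = ρ cos(φ), and dV = ρ^2 sin(φ) dρ dφ dθ.

The integrand becomes 19ρ cos(φ), so

    ∭_E (19z) dV = ∫_{0}^{2π} ∫_{0}^{π/2} ∫_{0}^{3} (19ρ cos(φ)) · ρ^2 sin(φ) dρ dφ dθ.

Inner (ρ): 1539sin(2φ)/8.
Middle (φ): 1539/8.
Outer (θ): 1539π/4.

Therefore the triple integral equals 1539π/4.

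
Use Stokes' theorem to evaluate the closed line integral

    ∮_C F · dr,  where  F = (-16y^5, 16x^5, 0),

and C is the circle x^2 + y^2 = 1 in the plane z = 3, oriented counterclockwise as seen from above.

Let S be the flat disk x^2 + y^2 ≤ 1 in the plane z = 3, with upward unit normal n̂ = ẑ. By Stokes' theorem,

    ∮_C F · dr = ∬_S (∇ × F) · n̂ dS = ∬_D (curl F)_z dA,

where D is the disk x^2 + y^2 ≤ 1.

Compute the curl of F = (-16y^5, 16x^5, 0):
    (∇ × F)_x = ∂F_z/∂y - ∂F_y/∂z = 0,
    (∇ × F)_y = ∂F_x/∂z - ∂F_z/∂x = 0,
    (∇ × F)_z = ∂F_y/∂x - ∂F_x/∂y = 80x^4 + 80y^4.

On z = 3, (curl F)_z = 80x^4 + 80y^4.

Convert to polar (x = r cos θ, y = r sin θ, dA = r dr dθ); the integrand becomes 80r^4(sin(θ)^4 + cos(θ)^4), so

    ∬_D (curl F)_z dA = ∫_0^{2π} ∫_0^{1} (80r^4(sin(θ)^4 + cos(θ)^4)) · r dr dθ.

Inner (r from 0 to 1): 40sin(θ)^4/3 + 40cos(θ)^4/3.
Outer (θ from 0 to 2π): 20π.

Therefore ∮_C F · dr = 20π.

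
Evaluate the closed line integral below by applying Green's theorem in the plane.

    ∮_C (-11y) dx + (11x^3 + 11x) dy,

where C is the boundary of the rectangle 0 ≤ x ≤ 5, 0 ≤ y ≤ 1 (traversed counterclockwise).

Green's theorem converts the closed line integral into a double integral over the enclosed region D:

    ∮_C P dx + Q dy = ∬_D (∂Q/∂x - ∂P/∂y) dA.

Here P = -11y, Q = 11x^3 + 11x, so

    ∂Q/∂x = 33x^2 + 11,    ∂P/∂y = -11,
    ∂Q/∂x - ∂P/∂y = 33x^2 + 22.

D is the region 0 ≤ x ≤ 5, 0 ≤ y ≤ 1. Evaluating the double integral:

    ∬_D (33x^2 + 22) dA = ∫_0^{5} ∫_0^{1} (33x^2 + 22) dy dx.

Inner (y from 0 to 1): 33x^2 + 22.
Outer (x from 0 to 5): 1485.

Therefore ∮_C P dx + Q dy = 1485.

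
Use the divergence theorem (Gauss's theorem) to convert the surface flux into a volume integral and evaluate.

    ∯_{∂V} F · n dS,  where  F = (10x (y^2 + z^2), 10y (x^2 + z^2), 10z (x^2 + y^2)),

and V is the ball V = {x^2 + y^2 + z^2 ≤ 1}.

By the divergence theorem,

    ∯_{∂V} F · n dS = ∭_V (∇ · F) dV.

Compute the divergence:
    ∇ · F = ∂F_x/∂x + ∂F_y/∂y + ∂F_z/∂z = 10y^2 + 10z^2 + 10x^2 + 10z^2 + 10x^2 + 10y^2 = 20x^2 + 20y^2 + 20z^2.

In spherical coordinates, x = ρ sin(φ) cos(θ), y = ρ sin(φ) sin(θ), z = ρ cos(φ), dV = ρ^2 sin(φ) dρ dφ dθ, with 0 ≤ ρ ≤ 1, 0 ≤ φ ≤ π, 0 ≤ θ ≤ 2π.

The integrand, after substitution and multiplying by the volume element, becomes (20ρ^2) · ρ^2 sin(φ), so

    ∭_V (∇·F) dV = ∫_0^{2π} ∫_0^{π} ∫_0^{1} (20ρ^2) · ρ^2 sin(φ) dρ dφ dθ.

Inner (ρ from 0 to 1): 4sin(φ).
Middle (φ from 0 to π): 8.
Outer (θ from 0 to 2π): 16π.

Therefore ∯_{∂V} F · n dS = 16π.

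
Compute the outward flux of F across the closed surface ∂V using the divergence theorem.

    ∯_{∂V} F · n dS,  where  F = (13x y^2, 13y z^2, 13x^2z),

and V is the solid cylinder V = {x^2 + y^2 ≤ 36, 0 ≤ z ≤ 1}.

By the divergence theorem,

    ∯_{∂V} F · n dS = ∭_V (∇ · F) dV.

Compute the divergence:
    ∇ · F = ∂F_x/∂x + ∂F_y/∂y + ∂F_z/∂z = 13y^2 + 13z^2 + 13x^2 = 13x^2 + 13y^2 + 13z^2.

In cylindrical coordinates, x = r cos(θ), y = r sin(θ), z = z, dV = r dr dθ dz, with 0 ≤ r ≤ 6, 0 ≤ θ ≤ 2π, 0 ≤ z ≤ 1.

The integrand, after substitution and multiplying by the volume element, becomes (13r^2 + 13z^2) · r, so

    ∭_V (∇·F) dV = ∫_0^{2π} ∫_0^{6} ∫_0^{1} (13r^2 + 13z^2) · r dz dr dθ.

Inner (z from 0 to 1): 13r (r^2 + 1/3).
Middle (r from 0 to 6): 4290.
Outer (θ from 0 to 2π): 8580π.

Therefore ∯_{∂V} F · n dS = 8580π.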